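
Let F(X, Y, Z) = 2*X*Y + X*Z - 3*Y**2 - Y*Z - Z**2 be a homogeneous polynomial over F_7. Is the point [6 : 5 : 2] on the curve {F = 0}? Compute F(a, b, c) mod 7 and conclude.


F(6,5,2) ≡ 4 (mod 7); P is NOT on the curve.

Evaluate F(6, 5, 2) term-by-term (mod 7).
  2*X*Y ↦ 2·6·5·1 = 60
  X*Z ↦ 1·6·1·2 = 12
  -3*Y**2 ↦ -3·1·25·1 = -75
  -Y*Z ↦ -1·1·5·2 = -10
  -Z**2 ↦ -1·1·1·4 = -4
Sum: F(6, 5, 2) = (60) + (12) + (-75) + (-10) + (-4) = -17.
Reducing mod 7: -17 ≡ 4 (mod 7).
Since F(a, b, c) ≡ 4 ≠ 0 (mod 7), P does NOT lie on the curve.


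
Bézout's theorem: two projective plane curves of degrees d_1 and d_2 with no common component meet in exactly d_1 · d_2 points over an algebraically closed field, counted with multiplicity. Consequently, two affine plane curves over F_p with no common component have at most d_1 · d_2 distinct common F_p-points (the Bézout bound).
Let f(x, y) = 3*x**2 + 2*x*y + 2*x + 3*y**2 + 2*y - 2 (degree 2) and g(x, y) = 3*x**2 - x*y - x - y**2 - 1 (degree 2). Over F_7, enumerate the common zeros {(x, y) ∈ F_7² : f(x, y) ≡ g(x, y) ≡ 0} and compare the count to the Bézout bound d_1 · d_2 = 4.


Common zeros: {(5, 1)}; count = 1; Bézout bound = 4.

deg(f) = 2, deg(g) = 2, so Bézout bound = 4.
Scan x ∈ F_7. For each x, list the y ∈ F_7 with f(x, y) ≡ 0 and those with g(x, y) ≡ 0 (mod 7); the common zeros in that column are the intersection.
  x = 0: f ≡ 0 at y ∈ {2}; g ≡ 0 at y ∈ ∅; common: ∅.
  x = 1: f ≡ 0 at y ∈ {3, 5}; g ≡ 0 at y ∈ ∅; common: ∅.
  x = 2: f ≡ 0 at y ∈ {0, 5}; g ≡ 0 at y ∈ ∅; common: ∅.
  x = 3: f ≡ 0 at y ∈ {1}; g ≡ 0 at y ∈ ∅; common: ∅.
  x = 4: f ≡ 0 at y ∈ ∅; g ≡ 0 at y ∈ ∅; common: ∅.
  x = 5: f ≡ 0 at y ∈ {1, 2}; g ≡ 0 at y ∈ {1}; common: {1}.
  x = 6: f ≡ 0 at y ∈ ∅; g ≡ 0 at y ∈ ∅; common: ∅.
Collecting: common zeros = {(5, 1)}, so the count is 1.
Comparison with the Bézout bound: 1 ≤ 4 = deg(f)·deg(g), as expected for curves with no common component (the affine F_7-count falls short of the bound because intersections may lie at infinity, over extension fields, or carry multiplicity).


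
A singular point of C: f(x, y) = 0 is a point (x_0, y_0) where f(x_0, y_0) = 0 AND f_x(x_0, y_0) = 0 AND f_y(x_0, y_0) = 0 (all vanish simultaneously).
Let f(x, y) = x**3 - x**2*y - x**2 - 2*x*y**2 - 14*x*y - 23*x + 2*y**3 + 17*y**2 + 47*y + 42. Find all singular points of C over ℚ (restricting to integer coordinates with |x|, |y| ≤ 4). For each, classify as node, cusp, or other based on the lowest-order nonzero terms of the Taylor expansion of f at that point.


Singular points: {(-1, -3)}; classification: node.

Compute partial derivatives:
  f_x = 3*x**2 - 2*x*y - 2*x - 2*y**2 - 14*y - 23.
  f_y = -x**2 - 4*x*y - 14*x + 6*y**2 + 34*y + 47.
Scan x_0 ∈ {−4, ..., 4}. For each x_0, f_y(x_0, y) is a polynomial in y; find its integer roots y ∈ {−4, ..., 4}, then test f_x and f at those candidates.
  x = -4: f_y(-4, y) = 6*y**2 + 50*y + 87; no integer root y with |y| ≤ 4.
  x = -3: f_y(-3, y) = 6*y**2 + 46*y + 80; no integer root y with |y| ≤ 4.
  x = -2: f_y(-2, y) = 6*y**2 + 42*y + 71; no integer root y with |y| ≤ 4.
  x = -1: f_y(-1, y) = 6*y**2 + 38*y + 60; vanishes at y ∈ {-3}. (-1, -3): f_x = 0, f = 0 — SINGULAR.
  x = 0: f_y(0, y) = 6*y**2 + 34*y + 47; no integer root y with |y| ≤ 4.
  x = 1: f_y(1, y) = 6*y**2 + 30*y + 32; no integer root y with |y| ≤ 4.
  x = 2: f_y(2, y) = 6*y**2 + 26*y + 15; no integer root y with |y| ≤ 4.
  x = 3: f_y(3, y) = 6*y**2 + 22*y - 4; no integer root y with |y| ≤ 4.
  x = 4: f_y(4, y) = 6*y**2 + 18*y - 25; no integer root y with |y| ≤ 4.
Only singular point on the grid: (-1, -3).
Classify: substitute x = -1 + u, y = -3 + v and expand: f = u**3 - u**2*v - u**2 - 2*u*v**2 + 2*v**3 + v**2.
No constant or linear terms (consistent with a singular point). Quadratic part: -u**2 + v**2. Cubic part: u**3 - u**2*v - 2*u*v**2 + 2*v**3.
The quadratic part v**2 - u**2 = (v − u)(v + u) splits into two distinct linear factors, so there are two distinct tangent lines y − -3 = ±(x − -1) — this is a node (ordinary double point).
Classification: node.


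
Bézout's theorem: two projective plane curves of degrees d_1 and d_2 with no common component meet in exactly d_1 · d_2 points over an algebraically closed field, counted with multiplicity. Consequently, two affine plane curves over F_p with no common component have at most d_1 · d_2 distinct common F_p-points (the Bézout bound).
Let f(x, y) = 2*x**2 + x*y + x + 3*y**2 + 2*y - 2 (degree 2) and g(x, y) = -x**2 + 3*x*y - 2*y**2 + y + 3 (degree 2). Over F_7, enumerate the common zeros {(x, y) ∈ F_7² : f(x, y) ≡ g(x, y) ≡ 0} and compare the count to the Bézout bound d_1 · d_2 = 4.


Common zeros: {(1, 5)}; count = 1; Bézout bound = 4.

deg(f) = 2, deg(g) = 2, so Bézout bound = 4.
Scan x ∈ F_7. For each x, list the y ∈ F_7 with f(x, y) ≡ 0 and those with g(x, y) ≡ 0 (mod 7); the common zeros in that column are the intersection.
  x = 0: f ≡ 0 at y ∈ {2}; g ≡ 0 at y ∈ {5, 6}; common: ∅.
  x = 1: f ≡ 0 at y ∈ {1, 5}; g ≡ 0 at y ∈ {4, 5}; common: {5}.
  x = 2: f ≡ 0 at y ∈ {2, 6}; g ≡ 0 at y ∈ ∅; common: ∅.
  x = 3: f ≡ 0 at y ∈ {5}; g ≡ 0 at y ∈ ∅; common: ∅.
  x = 4: f ≡ 0 at y ∈ ∅; g ≡ 0 at y ∈ {4, 6}; common: ∅.
  x = 5: f ≡ 0 at y ∈ {1, 6}; g ≡ 0 at y ∈ ∅; common: ∅.
  x = 6: f ≡ 0 at y ∈ ∅; g ≡ 0 at y ∈ ∅; common: ∅.
Collecting: common zeros = {(1, 5)}, so the count is 1.
Comparison with the Bézout bound: 1 ≤ 4 = deg(f)·deg(g), as expected for curves with no common component (the affine F_7-count falls short of the bound because intersections may lie at infinity, over extension fields, or carry multiplicity).


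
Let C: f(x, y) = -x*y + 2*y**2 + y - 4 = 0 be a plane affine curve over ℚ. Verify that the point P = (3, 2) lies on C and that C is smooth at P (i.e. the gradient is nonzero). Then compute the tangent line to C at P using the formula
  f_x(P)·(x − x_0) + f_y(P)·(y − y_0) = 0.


Tangent line at P: -2*x + 6*y - 6 = 0.

Step 1: f(3, 2) = 0, so P lies on C.
Step 2: partial derivatives
  f_x(x, y) = -y, f_y(x, y) = -x + 4*y + 1.
  f_x(P) = -2, f_y(P) = 6 (gradient nonzero, so P is smooth).
Step 3: tangent line at P: -2·(x − 3) + 6·(y − 2) = 0.
Expanding: -2*x + 6*y - 6 = 0.


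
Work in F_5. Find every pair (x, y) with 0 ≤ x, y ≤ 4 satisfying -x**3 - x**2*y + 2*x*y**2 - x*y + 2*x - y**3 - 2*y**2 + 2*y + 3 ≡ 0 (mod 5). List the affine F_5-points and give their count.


Affine F_5-points: {(0, 4), (1, 4), (3, 1), (3, 2), (4, 3)}; count = 5.

For each of the 25 pairs (x, y) ∈ F_5², evaluate f(x, y) mod 5. Record the zeros.
  x = 0: [0↦3, 1↦2, 2↦1, 3↦4, 4↦0]  zeros at y ∈ {4}
  x = 1: [0↦4, 1↦3, 2↦1, 3↦2, 4↦0]  zeros at y ∈ {4}
  x = 2: [0↦4, 1↦1, 2↦1, 3↦3, 4↦1]  zeros at y ∈ ∅
  x = 3: [0↦2, 1↦0, 2↦0, 3↦1, 4↦2]  zeros at y ∈ {1, 2}
  x = 4: [0↦2, 1↦4, 2↦2, 3↦0, 4↦2]  zeros at y ∈ {3}
Collecting zeros: affine points = {(0, 4), (1, 4), (3, 1), (3, 2), (4, 3)}.
Total count |C(F_5)_aff| = 5.


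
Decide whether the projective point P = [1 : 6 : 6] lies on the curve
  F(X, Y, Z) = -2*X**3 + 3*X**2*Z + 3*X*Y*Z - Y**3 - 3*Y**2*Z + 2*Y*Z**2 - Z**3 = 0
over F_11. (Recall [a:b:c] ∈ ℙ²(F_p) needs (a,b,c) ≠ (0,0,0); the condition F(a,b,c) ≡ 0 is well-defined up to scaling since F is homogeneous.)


F(1,6,6) ≡ 4 (mod 11); P is NOT on the curve.

Evaluate F(1, 6, 6) term-by-term (mod 11).
  -2*X**3 ↦ -2·1·1·1 = -2
  3*X**2*Z ↦ 3·1·1·6 = 18
  3*X*Y*Z ↦ 3·1·6·6 = 108
  -Y**3 ↦ -1·1·216·1 = -216
  -3*Y**2*Z ↦ -3·1·36·6 = -648
  2*Y*Z**2 ↦ 2·1·6·36 = 432
  -Z**3 ↦ -1·1·1·216 = -216
Sum: F(1, 6, 6) = (-2) + (18) + (108) + (-216) + (-648) + (432) + (-216) = -524.
Reducing mod 11: -524 ≡ 4 (mod 11).
Since F(a, b, c) ≡ 4 ≠ 0 (mod 11), P does NOT lie on the curve.


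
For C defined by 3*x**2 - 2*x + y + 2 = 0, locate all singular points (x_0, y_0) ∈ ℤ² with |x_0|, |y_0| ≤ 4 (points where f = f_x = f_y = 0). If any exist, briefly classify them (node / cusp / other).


No singular points in the scanned grid; C is smooth there.

Compute partial derivatives:
  f_x = 6*x - 2.
  f_y = 1.
f_y = 1 is a nonzero constant, so f_y never vanishes: no point (x, y) can satisfy f = f_x = f_y = 0. In particular no (x, y) ∈ {−4, ..., 4}² is singular; the curve is smooth.


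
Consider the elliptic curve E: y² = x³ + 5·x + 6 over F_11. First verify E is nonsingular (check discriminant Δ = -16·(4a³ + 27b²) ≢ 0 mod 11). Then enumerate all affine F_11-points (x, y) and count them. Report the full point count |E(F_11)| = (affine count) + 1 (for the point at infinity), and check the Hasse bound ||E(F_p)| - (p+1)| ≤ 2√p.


Affine points = {(1, 1), (1, 10), (3, 2), (3, 9), (10, 0)}; affine count = 5; |E(F_11)| = 6.

Discriminant check: Δ ∝ 4a³ + 27b² = 4·5³ + 27·6² = 4·125 + 27·36 ≡ 9 (mod 11). Nonzero ⇒ E is nonsingular.
For each x ∈ F_11, compute rhs = x³ + 5·x + 6 mod 11, then count y ∈ F_11 with y² ≡ rhs.
  x = 0: rhs = 6, matching y values: none (0 points).
  x = 1: rhs = 1, matching y values: 1, 10 (2 points).
  x = 2: rhs = 2, matching y values: none (0 points).
  x = 3: rhs = 4, matching y values: 2, 9 (2 points).
  x = 4: rhs = 2, matching y values: none (0 points).
  x = 5: rhs = 2, matching y values: none (0 points).
  x = 6: rhs = 10, matching y values: none (0 points).
  x = 7: rhs = 10, matching y values: none (0 points).
  x = 8: rhs = 8, matching y values: none (0 points).
  x = 9: rhs = 10, matching y values: none (0 points).
  x = 10: rhs = 0, matching y values: 0 (1 points).
Total affine count: 5.
Full point count |E(F_11)| = 5 + 1 = 6.
Hasse bound: |6 − (11+1)| = |-6| = 6 ≤ 2√11 ≈ 6.6332 ✓.


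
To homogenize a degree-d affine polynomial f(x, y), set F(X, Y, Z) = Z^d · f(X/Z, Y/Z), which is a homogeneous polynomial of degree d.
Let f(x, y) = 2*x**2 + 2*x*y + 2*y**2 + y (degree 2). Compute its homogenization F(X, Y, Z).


F(X, Y, Z) = 2*X**2 + 2*X*Y + 2*Y**2 + Y*Z

deg(f) = 2.
Substitute x = X/Z, y = Y/Z into f, then multiply by Z^2.
  monomial 2·x^2·y^0 ↦ 2·X^2·Y^0·Z^0.
  monomial 2·x^1·y^1 ↦ 2·X^1·Y^1·Z^0.
  monomial 2·x^0·y^2 ↦ 2·X^0·Y^2·Z^0.
  monomial 1·x^0·y^1 ↦ 1·X^0·Y^1·Z^1.
Collecting: F(X, Y, Z) = 2*X**2 + 2*X*Y + 2*Y**2 + Y*Z.


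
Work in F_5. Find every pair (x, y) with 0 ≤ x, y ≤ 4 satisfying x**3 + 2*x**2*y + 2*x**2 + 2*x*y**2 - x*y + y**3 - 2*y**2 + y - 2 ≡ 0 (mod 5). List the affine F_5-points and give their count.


Affine F_5-points: {(0, 2), (0, 3), (2, 3), (3, 4), (4, 1), (4, 4)}; count = 6.

For each of the 25 pairs (x, y) ∈ F_5², evaluate f(x, y) mod 5. Record the zeros.
  x = 0: [0↦3, 1↦3, 2↦0, 3↦0, 4↦4]  zeros at y ∈ {2, 3}
  x = 1: [0↦1, 1↦4, 2↦3, 3↦4, 4↦3]  zeros at y ∈ ∅
  x = 2: [0↦4, 1↦4, 2↦4, 3↦0, 4↦3]  zeros at y ∈ {3}
  x = 3: [0↦3, 1↦4, 2↦4, 3↦4, 4↦0]  zeros at y ∈ {4}
  x = 4: [0↦4, 1↦0, 2↦4, 3↦2, 4↦0]  zeros at y ∈ {1, 4}
Collecting zeros: affine points = {(0, 2), (0, 3), (2, 3), (3, 4), (4, 1), (4, 4)}.
Total count |C(F_5)_aff| = 6.


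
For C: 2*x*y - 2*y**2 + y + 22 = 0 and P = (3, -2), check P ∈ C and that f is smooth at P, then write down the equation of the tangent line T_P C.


Tangent line at P: -4*x + 15*y + 42 = 0.

Step 1: f(3, -2) = 0, so P lies on C.
Step 2: partial derivatives
  f_x(x, y) = 2*y, f_y(x, y) = 2*x - 4*y + 1.
  f_x(P) = -4, f_y(P) = 15 (gradient nonzero, so P is smooth).
Step 3: tangent line at P: -4·(x − 3) + 15·(y − -2) = 0.
Expanding: -4*x + 15*y + 42 = 0.


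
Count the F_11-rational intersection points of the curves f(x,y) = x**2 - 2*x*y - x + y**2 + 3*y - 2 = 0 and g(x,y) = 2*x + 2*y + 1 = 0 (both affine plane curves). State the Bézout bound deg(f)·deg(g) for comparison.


Common zeros: {(7, 9), (10, 6)}; count = 2; Bézout bound = 2.

deg(f) = 2, deg(g) = 1, so Bézout bound = 2.
Scan x ∈ F_11. For each x, list the y ∈ F_11 with f(x, y) ≡ 0 and those with g(x, y) ≡ 0 (mod 11); the common zeros in that column are the intersection.
  x = 0: f ≡ 0 at y ∈ ∅; g ≡ 0 at y ∈ {5}; common: ∅.
  x = 1: f ≡ 0 at y ∈ {1, 9}; g ≡ 0 at y ∈ {4}; common: ∅.
  x = 2: f ≡ 0 at y ∈ {0, 1}; g ≡ 0 at y ∈ {3}; common: ∅.
  x = 3: f ≡ 0 at y ∈ {6, 8}; g ≡ 0 at y ∈ {2}; common: ∅.
  x = 4: f ≡ 0 at y ∈ ∅; g ≡ 0 at y ∈ {1}; common: ∅.
  x = 5: f ≡ 0 at y ∈ ∅; g ≡ 0 at y ∈ {0}; common: ∅.
  x = 6: f ≡ 0 at y ∈ ∅; g ≡ 0 at y ∈ {10}; common: ∅.
  x = 7: f ≡ 0 at y ∈ {2, 9}; g ≡ 0 at y ∈ {9}; common: {9}.
  x = 8: f ≡ 0 at y ∈ ∅; g ≡ 0 at y ∈ {8}; common: ∅.
  x = 9: f ≡ 0 at y ∈ {2}; g ≡ 0 at y ∈ {7}; common: ∅.
  x = 10: f ≡ 0 at y ∈ {0, 6}; g ≡ 0 at y ∈ {6}; common: {6}.
Collecting: common zeros = {(7, 9), (10, 6)}, so the count is 2.
Comparison with the Bézout bound: 2 ≤ 2 = deg(f)·deg(g), as expected for curves with no common component (the bound is attained).


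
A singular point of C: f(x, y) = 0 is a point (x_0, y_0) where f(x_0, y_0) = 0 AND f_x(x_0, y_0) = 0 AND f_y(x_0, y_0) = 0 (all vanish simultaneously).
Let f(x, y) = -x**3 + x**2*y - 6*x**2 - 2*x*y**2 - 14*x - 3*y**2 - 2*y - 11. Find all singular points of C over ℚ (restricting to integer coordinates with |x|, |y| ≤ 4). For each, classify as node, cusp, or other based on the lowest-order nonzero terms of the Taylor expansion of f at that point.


Singular points: {(-2, -1)}; classification: node.

Compute partial derivatives:
  f_x = -3*x**2 + 2*x*y - 12*x - 2*y**2 - 14.
  f_y = x**2 - 4*x*y - 6*y - 2.
Scan x_0 ∈ {−4, ..., 4}. For each x_0, f_y(x_0, y) is a polynomial in y; find its integer roots y ∈ {−4, ..., 4}, then test f_x and f at those candidates.
  x = -4: f_y(-4, y) = 10*y + 14; no integer root y with |y| ≤ 4.
  x = -3: f_y(-3, y) = 6*y + 7; no integer root y with |y| ≤ 4.
  x = -2: f_y(-2, y) = 2*y + 2; vanishes at y ∈ {-1}. (-2, -1): f_x = 0, f = 0 — SINGULAR.
  x = -1: f_y(-1, y) = -2*y - 1; no integer root y with |y| ≤ 4.
  x = 0: f_y(0, y) = -6*y - 2; no integer root y with |y| ≤ 4.
  x = 1: f_y(1, y) = -10*y - 1; no integer root y with |y| ≤ 4.
  x = 2: f_y(2, y) = 2 - 14*y; no integer root y with |y| ≤ 4.
  x = 3: f_y(3, y) = 7 - 18*y; no integer root y with |y| ≤ 4.
  x = 4: f_y(4, y) = 14 - 22*y; no integer root y with |y| ≤ 4.
Only singular point on the grid: (-2, -1).
Classify: substitute x = -2 + u, y = -1 + v and expand: f = -u**3 + u**2*v - u**2 - 2*u*v**2 + v**2.
No constant or linear terms (consistent with a singular point). Quadratic part: -u**2 + v**2. Cubic part: -u**3 + u**2*v - 2*u*v**2.
The quadratic part v**2 - u**2 = (v − u)(v + u) splits into two distinct linear factors, so there are two distinct tangent lines y − -1 = ±(x − -2) — this is a node (ordinary double point).
Classification: node.


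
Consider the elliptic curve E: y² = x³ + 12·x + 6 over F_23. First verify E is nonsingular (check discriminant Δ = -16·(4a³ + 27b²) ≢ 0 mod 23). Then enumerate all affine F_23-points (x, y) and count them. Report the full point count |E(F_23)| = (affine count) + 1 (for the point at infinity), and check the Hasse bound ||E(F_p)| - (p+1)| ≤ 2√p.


Affine points = {(0, 11), (0, 12), (3, 0), (4, 7), (4, 16), (6, 8), (6, 15), (8, 4), (8, 19), (13, 6), (13, 17), (16, 4), (16, 19), (19, 3), (19, 20), (20, 9), (20, 14), (22, 4), (22, 19)}; affine count = 19; |E(F_23)| = 20.

Discriminant check: Δ ∝ 4a³ + 27b² = 4·12³ + 27·6² = 4·1728 + 27·36 ≡ 18 (mod 23). Nonzero ⇒ E is nonsingular.
For each x ∈ F_23, compute rhs = x³ + 12·x + 6 mod 23, then count y ∈ F_23 with y² ≡ rhs.
  x = 0: rhs = 6, matching y values: 11, 12 (2 points).
  x = 1: rhs = 19, matching y values: none (0 points).
  x = 2: rhs = 15, matching y values: none (0 points).
  x = 3: rhs = 0, matching y values: 0 (1 points).
  x = 4: rhs = 3, matching y values: 7, 16 (2 points).
  x = 5: rhs = 7, matching y values: none (0 points).
  x = 6: rhs = 18, matching y values: 8, 15 (2 points).
  x = 7: rhs = 19, matching y values: none (0 points).
  x = 8: rhs = 16, matching y values: 4, 19 (2 points).
  x = 9: rhs = 15, matching y values: none (0 points).
  x = 10: rhs = 22, matching y values: none (0 points).
  x = 11: rhs = 20, matching y values: none (0 points).
  x = 12: rhs = 15, matching y values: none (0 points).
  x = 13: rhs = 13, matching y values: 6, 17 (2 points).
  x = 14: rhs = 20, matching y values: none (0 points).
  x = 15: rhs = 19, matching y values: none (0 points).
  x = 16: rhs = 16, matching y values: 4, 19 (2 points).
  x = 17: rhs = 17, matching y values: none (0 points).
  x = 18: rhs = 5, matching y values: none (0 points).
  x = 19: rhs = 9, matching y values: 3, 20 (2 points).
  x = 20: rhs = 12, matching y values: 9, 14 (2 points).
  x = 21: rhs = 20, matching y values: none (0 points).
  x = 22: rhs = 16, matching y values: 4, 19 (2 points).
Total affine count: 19.
Full point count |E(F_23)| = 19 + 1 = 20.
Hasse bound: |20 − (23+1)| = |-4| = 4 ≤ 2√23 ≈ 9.5917 ✓.


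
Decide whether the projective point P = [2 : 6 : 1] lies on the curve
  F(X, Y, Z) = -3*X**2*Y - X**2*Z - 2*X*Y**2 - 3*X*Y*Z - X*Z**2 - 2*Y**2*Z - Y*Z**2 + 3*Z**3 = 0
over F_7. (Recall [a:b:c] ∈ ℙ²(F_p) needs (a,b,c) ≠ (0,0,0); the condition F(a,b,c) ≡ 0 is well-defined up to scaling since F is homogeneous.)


F(2,6,1) ≡ 3 (mod 7); P is NOT on the curve.

Evaluate F(2, 6, 1) term-by-term (mod 7).
  -3*X**2*Y ↦ -3·4·6·1 = -72
  -X**2*Z ↦ -1·4·1·1 = -4
  -2*X*Y**2 ↦ -2·2·36·1 = -144
  -3*X*Y*Z ↦ -3·2·6·1 = -36
  -X*Z**2 ↦ -1·2·1·1 = -2
  -2*Y**2*Z ↦ -2·1·36·1 = -72
  -Y*Z**2 ↦ -1·1·6·1 = -6
  3*Z**3 ↦ 3·1·1·1 = 3
Sum: F(2, 6, 1) = (-72) + (-4) + (-144) + (-36) + (-2) + (-72) + (-6) + (3) = -333.
Reducing mod 7: -333 ≡ 3 (mod 7).
Since F(a, b, c) ≡ 3 ≠ 0 (mod 7), P does NOT lie on the curve.


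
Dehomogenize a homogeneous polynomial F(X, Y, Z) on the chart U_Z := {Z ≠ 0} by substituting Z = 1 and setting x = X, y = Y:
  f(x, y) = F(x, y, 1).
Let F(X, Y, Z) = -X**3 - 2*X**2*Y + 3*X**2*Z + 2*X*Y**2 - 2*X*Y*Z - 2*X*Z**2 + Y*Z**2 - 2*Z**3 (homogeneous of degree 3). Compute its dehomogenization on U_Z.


f(x, y) = -x**3 - 2*x**2*y + 3*x**2 + 2*x*y**2 - 2*x*y - 2*x + y - 2

On U_Z we set Z = 1. Each monomial c·X^i·Y^j·Z^k in F becomes c·x^i·y^j·1^k = c·x^i·y^j.
Substituting Z = 1: F(X, Y, 1) = -x**3 - 2*x**2*y + 3*x**2 + 2*x*y**2 - 2*x*y - 2*x + y - 2.
Note: deg(f) ≤ deg(F) = 3; strict inequality happens when F is divisible by Z (lost terms).


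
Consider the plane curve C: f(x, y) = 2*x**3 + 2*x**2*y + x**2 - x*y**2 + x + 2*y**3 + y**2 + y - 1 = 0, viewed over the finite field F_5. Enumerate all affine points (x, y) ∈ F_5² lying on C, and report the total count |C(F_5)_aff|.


Affine F_5-points: {(0, 3), (1, 2), (3, 0)}; count = 3.

For each of the 25 pairs (x, y) ∈ F_5², evaluate f(x, y) mod 5. Record the zeros.
  x = 0: [0↦4, 1↦3, 2↦1, 3↦0, 4↦2]  zeros at y ∈ {3}
  x = 1: [0↦3, 1↦3, 2↦0, 3↦1, 4↦3]  zeros at y ∈ {2}
  x = 2: [0↦1, 1↦1, 2↦1, 3↦3, 4↦4]  zeros at y ∈ ∅
  x = 3: [0↦0, 1↦4, 2↦1, 3↦3, 4↦2]  zeros at y ∈ {0}
  x = 4: [0↦2, 1↦4, 2↦2, 3↦3, 4↦4]  zeros at y ∈ ∅
Collecting zeros: affine points = {(0, 3), (1, 2), (3, 0)}.
Total count |C(F_5)_aff| = 3.


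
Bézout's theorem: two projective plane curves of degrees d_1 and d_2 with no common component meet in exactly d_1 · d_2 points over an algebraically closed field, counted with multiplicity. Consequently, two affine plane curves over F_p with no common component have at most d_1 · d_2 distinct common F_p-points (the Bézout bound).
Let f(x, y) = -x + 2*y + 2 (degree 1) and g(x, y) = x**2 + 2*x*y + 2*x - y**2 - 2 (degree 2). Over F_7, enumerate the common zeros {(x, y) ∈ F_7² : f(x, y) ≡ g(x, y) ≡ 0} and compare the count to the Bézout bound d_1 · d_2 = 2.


Common zeros: {(3, 4)}; count = 1; Bézout bound = 2.

deg(f) = 1, deg(g) = 2, so Bézout bound = 2.
Scan x ∈ F_7. For each x, list the y ∈ F_7 with f(x, y) ≡ 0 and those with g(x, y) ≡ 0 (mod 7); the common zeros in that column are the intersection.
  x = 0: f ≡ 0 at y ∈ {6}; g ≡ 0 at y ∈ ∅; common: ∅.
  x = 1: f ≡ 0 at y ∈ {3}; g ≡ 0 at y ∈ {4, 5}; common: ∅.
  x = 2: f ≡ 0 at y ∈ {0}; g ≡ 0 at y ∈ ∅; common: ∅.
  x = 3: f ≡ 0 at y ∈ {4}; g ≡ 0 at y ∈ {2, 4}; common: {4}.
  x = 4: f ≡ 0 at y ∈ {1}; g ≡ 0 at y ∈ ∅; common: ∅.
  x = 5: f ≡ 0 at y ∈ {5}; g ≡ 0 at y ∈ {1, 2}; common: ∅.
  x = 6: f ≡ 0 at y ∈ {2}; g ≡ 0 at y ∈ ∅; common: ∅.
Collecting: common zeros = {(3, 4)}, so the count is 1.
Comparison with the Bézout bound: 1 ≤ 2 = deg(f)·deg(g), as expected for curves with no common component (the affine F_7-count falls short of the bound because intersections may lie at infinity, over extension fields, or carry multiplicity).


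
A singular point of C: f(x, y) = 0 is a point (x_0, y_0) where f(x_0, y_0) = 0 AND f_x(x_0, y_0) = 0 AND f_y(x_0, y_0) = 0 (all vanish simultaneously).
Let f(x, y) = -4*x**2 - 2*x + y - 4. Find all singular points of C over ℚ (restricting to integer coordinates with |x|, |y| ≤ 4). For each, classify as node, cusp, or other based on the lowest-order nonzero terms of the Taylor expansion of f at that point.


No singular points in the scanned grid; C is smooth there.

Compute partial derivatives:
  f_x = -8*x - 2.
  f_y = 1.
f_y = 1 is a nonzero constant, so f_y never vanishes: no point (x, y) can satisfy f = f_x = f_y = 0. In particular no (x, y) ∈ {−4, ..., 4}² is singular; the curve is smooth.


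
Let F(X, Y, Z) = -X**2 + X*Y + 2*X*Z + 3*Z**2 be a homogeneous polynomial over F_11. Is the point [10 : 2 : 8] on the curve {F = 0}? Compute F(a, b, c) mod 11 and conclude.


F(10,2,8) ≡ 8 (mod 11); P is NOT on the curve.

Evaluate F(10, 2, 8) term-by-term (mod 11).
  -X**2 ↦ -1·100·1·1 = -100
  X*Y ↦ 1·10·2·1 = 20
  2*X*Z ↦ 2·10·1·8 = 160
  3*Z**2 ↦ 3·1·1·64 = 192
Sum: F(10, 2, 8) = (-100) + (20) + (160) + (192) = 272.
Reducing mod 11: 272 ≡ 8 (mod 11).
Since F(a, b, c) ≡ 8 ≠ 0 (mod 11), P does NOT lie on the curve.


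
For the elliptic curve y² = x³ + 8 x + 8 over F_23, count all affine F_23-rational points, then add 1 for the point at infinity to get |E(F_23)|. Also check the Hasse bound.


Affine points = {(0, 10), (0, 13), (2, 3), (2, 20), (3, 6), (3, 17), (4, 9), (4, 14), (5, 9), (5, 14), (7, 4), (7, 19), (8, 3), (8, 20), (9, 2), (9, 21), (11, 1), (11, 22), (13, 3), (13, 20), (14, 9), (14, 14), (16, 0), (18, 2), (18, 21), (19, 2), (19, 21), (20, 7), (20, 16)}; affine count = 29; |E(F_23)| = 30.

Discriminant check: Δ ∝ 4a³ + 27b² = 4·8³ + 27·8² = 4·512 + 27·64 ≡ 4 (mod 23). Nonzero ⇒ E is nonsingular.
For each x ∈ F_23, compute rhs = x³ + 8·x + 8 mod 23, then count y ∈ F_23 with y² ≡ rhs.
  x = 0: rhs = 8, matching y values: 10, 13 (2 points).
  x = 1: rhs = 17, matching y values: none (0 points).
  x = 2: rhs = 9, matching y values: 3, 20 (2 points).
  x = 3: rhs = 13, matching y values: 6, 17 (2 points).
  x = 4: rhs = 12, matching y values: 9, 14 (2 points).
  x = 5: rhs = 12, matching y values: 9, 14 (2 points).
  x = 6: rhs = 19, matching y values: none (0 points).
  x = 7: rhs = 16, matching y values: 4, 19 (2 points).
  x = 8: rhs = 9, matching y values: 3, 20 (2 points).
  x = 9: rhs = 4, matching y values: 2, 21 (2 points).
  x = 10: rhs = 7, matching y values: none (0 points).
  x = 11: rhs = 1, matching y values: 1, 22 (2 points).
  x = 12: rhs = 15, matching y values: none (0 points).
  x = 13: rhs = 9, matching y values: 3, 20 (2 points).
  x = 14: rhs = 12, matching y values: 9, 14 (2 points).
  x = 15: rhs = 7, matching y values: none (0 points).
  x = 16: rhs = 0, matching y values: 0 (1 points).
  x = 17: rhs = 20, matching y values: none (0 points).
  x = 18: rhs = 4, matching y values: 2, 21 (2 points).
  x = 19: rhs = 4, matching y values: 2, 21 (2 points).
  x = 20: rhs = 3, matching y values: 7, 16 (2 points).
  x = 21: rhs = 7, matching y values: none (0 points).
  x = 22: rhs = 22, matching y values: none (0 points).
Total affine count: 29.
Full point count |E(F_23)| = 29 + 1 = 30.
Hasse bound: |30 − (23+1)| = |6| = 6 ≤ 2√23 ≈ 9.5917 ✓.


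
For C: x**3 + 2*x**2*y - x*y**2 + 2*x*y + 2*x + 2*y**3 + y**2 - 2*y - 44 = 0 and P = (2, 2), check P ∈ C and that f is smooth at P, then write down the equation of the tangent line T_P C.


Tangent line at P: 30*x + 30*y - 120 = 0.

Step 1: f(2, 2) = 0, so P lies on C.
Step 2: partial derivatives
  f_x(x, y) = 3*x**2 + 4*x*y - y**2 + 2*y + 2, f_y(x, y) = 2*x**2 - 2*x*y + 2*x + 6*y**2 + 2*y - 2.
  f_x(P) = 30, f_y(P) = 30 (gradient nonzero, so P is smooth).
Step 3: tangent line at P: 30·(x − 2) + 30·(y − 2) = 0.
Expanding: 30*x + 30*y - 120 = 0.


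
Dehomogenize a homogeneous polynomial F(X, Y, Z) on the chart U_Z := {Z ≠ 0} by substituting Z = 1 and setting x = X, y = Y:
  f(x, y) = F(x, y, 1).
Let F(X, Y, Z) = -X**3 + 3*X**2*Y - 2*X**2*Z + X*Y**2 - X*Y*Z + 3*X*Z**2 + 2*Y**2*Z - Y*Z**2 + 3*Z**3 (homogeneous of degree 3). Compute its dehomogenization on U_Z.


f(x, y) = -x**3 + 3*x**2*y - 2*x**2 + x*y**2 - x*y + 3*x + 2*y**2 - y + 3

On U_Z we set Z = 1. Each monomial c·X^i·Y^j·Z^k in F becomes c·x^i·y^j·1^k = c·x^i·y^j.
Substituting Z = 1: F(X, Y, 1) = -x**3 + 3*x**2*y - 2*x**2 + x*y**2 - x*y + 3*x + 2*y**2 - y + 3.
Note: deg(f) ≤ deg(F) = 3; strict inequality happens when F is divisible by Z (lost terms).


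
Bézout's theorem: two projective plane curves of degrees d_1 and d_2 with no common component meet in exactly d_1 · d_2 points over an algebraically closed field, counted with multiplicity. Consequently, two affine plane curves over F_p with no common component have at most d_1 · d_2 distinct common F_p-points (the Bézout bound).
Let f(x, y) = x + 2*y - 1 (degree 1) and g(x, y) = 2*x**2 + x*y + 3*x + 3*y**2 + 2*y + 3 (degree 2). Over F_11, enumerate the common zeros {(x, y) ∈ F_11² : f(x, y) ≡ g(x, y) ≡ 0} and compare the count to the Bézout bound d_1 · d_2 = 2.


Common zeros: {(5, 9), (8, 2)}; count = 2; Bézout bound = 2.

deg(f) = 1, deg(g) = 2, so Bézout bound = 2.
Scan x ∈ F_11. For each x, list the y ∈ F_11 with f(x, y) ≡ 0 and those with g(x, y) ≡ 0 (mod 11); the common zeros in that column are the intersection.
  x = 0: f ≡ 0 at y ∈ {6}; g ≡ 0 at y ∈ {5, 9}; common: ∅.
  x = 1: f ≡ 0 at y ∈ {0}; g ≡ 0 at y ∈ {3, 7}; common: ∅.
  x = 2: f ≡ 0 at y ∈ {5}; g ≡ 0 at y ∈ ∅; common: ∅.
  x = 3: f ≡ 0 at y ∈ {10}; g ≡ 0 at y ∈ ∅; common: ∅.
  x = 4: f ≡ 0 at y ∈ {4}; g ≡ 0 at y ∈ {10}; common: ∅.
  x = 5: f ≡ 0 at y ∈ {9}; g ≡ 0 at y ∈ {7, 9}; common: {9}.
  x = 6: f ≡ 0 at y ∈ {3}; g ≡ 0 at y ∈ {2, 10}; common: ∅.
  x = 7: f ≡ 0 at y ∈ {8}; g ≡ 0 at y ∈ {3, 5}; common: ∅.
  x = 8: f ≡ 0 at y ∈ {2}; g ≡ 0 at y ∈ {2}; common: {2}.
  x = 9: f ≡ 0 at y ∈ {7}; g ≡ 0 at y ∈ ∅; common: ∅.
  x = 10: f ≡ 0 at y ∈ {1}; g ≡ 0 at y ∈ ∅; common: ∅.
Collecting: common zeros = {(5, 9), (8, 2)}, so the count is 2.
Comparison with the Bézout bound: 2 ≤ 2 = deg(f)·deg(g), as expected for curves with no common component (the bound is attained).


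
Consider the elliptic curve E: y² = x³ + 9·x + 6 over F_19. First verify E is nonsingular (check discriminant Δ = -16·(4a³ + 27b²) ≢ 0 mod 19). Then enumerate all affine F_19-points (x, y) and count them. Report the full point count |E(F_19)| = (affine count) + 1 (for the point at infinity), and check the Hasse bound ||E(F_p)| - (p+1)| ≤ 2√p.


Affine points = {(0, 5), (0, 14), (1, 4), (1, 15), (4, 7), (4, 12), (5, 9), (5, 10), (8, 1), (8, 18), (11, 7), (11, 12), (14, 8), (14, 11), (15, 1), (15, 18), (16, 3), (16, 16)}; affine count = 18; |E(F_19)| = 19.

Discriminant check: Δ ∝ 4a³ + 27b² = 4·9³ + 27·6² = 4·729 + 27·36 ≡ 12 (mod 19). Nonzero ⇒ E is nonsingular.
For each x ∈ F_19, compute rhs = x³ + 9·x + 6 mod 19, then count y ∈ F_19 with y² ≡ rhs.
  x = 0: rhs = 6, matching y values: 5, 14 (2 points).
  x = 1: rhs = 16, matching y values: 4, 15 (2 points).
  x = 2: rhs = 13, matching y values: none (0 points).
  x = 3: rhs = 3, matching y values: none (0 points).
  x = 4: rhs = 11, matching y values: 7, 12 (2 points).
  x = 5: rhs = 5, matching y values: 9, 10 (2 points).
  x = 6: rhs = 10, matching y values: none (0 points).
  x = 7: rhs = 13, matching y values: none (0 points).
  x = 8: rhs = 1, matching y values: 1, 18 (2 points).
  x = 9: rhs = 18, matching y values: none (0 points).
  x = 10: rhs = 13, matching y values: none (0 points).
  x = 11: rhs = 11, matching y values: 7, 12 (2 points).
  x = 12: rhs = 18, matching y values: none (0 points).
  x = 13: rhs = 2, matching y values: none (0 points).
  x = 14: rhs = 7, matching y values: 8, 11 (2 points).
  x = 15: rhs = 1, matching y values: 1, 18 (2 points).
  x = 16: rhs = 9, matching y values: 3, 16 (2 points).
  x = 17: rhs = 18, matching y values: none (0 points).
  x = 18: rhs = 15, matching y values: none (0 points).
Total affine count: 18.
Full point count |E(F_19)| = 18 + 1 = 19.
Hasse bound: |19 − (19+1)| = |-1| = 1 ≤ 2√19 ≈ 8.7178 ✓.


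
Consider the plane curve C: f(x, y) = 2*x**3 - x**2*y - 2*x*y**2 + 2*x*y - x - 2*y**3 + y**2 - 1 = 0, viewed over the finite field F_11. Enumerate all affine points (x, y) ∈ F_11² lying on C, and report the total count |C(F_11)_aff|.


Affine F_11-points: {(0, 7), (1, 0), (1, 6), (1, 10), (3, 7), (5, 4), (6, 5), (6, 7), (6, 10), (8, 3), (8, 8), (8, 9), (9, 10), (10, 8)}; count = 14.

For each of the 121 pairs (x, y) ∈ F_11², evaluate f(x, y) mod 11. Record the zeros.
  x = 0: [0↦10, 1↦9, 2↦9, 3↦9, 4↦8, 5↦5, 6↦10, 7↦0, 8↦7, 9↦8, 10↦2]  zeros at y ∈ {7}
  x = 1: [0↦0, 1↦9, 2↦4, 3↦6, 4↦3, 5↦5, 6↦0, 7↦9, 8↦9, 9↦10, 10↦0]  zeros at y ∈ {0, 6, 10}
  x = 2: [0↦2, 1↦8, 2↦7, 3↦9, 4↦2, 5↦7, 6↦1, 7↦5, 8↦7, 9↦6, 10↦1]  zeros at y ∈ ∅
  x = 3: [0↦6, 1↦7, 2↦8, 3↦8, 4↦6, 5↦1, 6↦3, 7↦0, 8↦2, 9↦8, 10↦6]  zeros at y ∈ {7}
  x = 4: [0↦2, 1↦7, 2↦8, 3↦4, 4↦5, 5↦10, 6↦7, 7↦6, 8↦6, 9↦6, 10↦5]  zeros at y ∈ ∅
  x = 5: [0↦2, 1↦9, 2↦8, 3↦9, 4↦0, 5↦2, 6↦3, 7↦2, 8↦9, 9↦1, 10↦10]  zeros at y ∈ {4}
  x = 6: [0↦7, 1↦3, 2↦9, 3↦2, 4↦3, 5↦0, 6↦3, 7↦0, 8↦1, 9↦5, 10↦0]  zeros at y ∈ {5, 7, 10}
  x = 7: [0↦7, 1↦1, 2↦1, 3↦6, 4↦4, 5↦5, 6↦8, 7↦1, 8↦5, 9↦8, 10↦9]  zeros at y ∈ ∅
  x = 8: [0↦3, 1↦4, 2↦7, 3↦0, 4↦4, 5↦7, 6↦8, 7↦6, 8↦0, 9↦0, 10↦5]  zeros at y ∈ {3, 8, 9}
  x = 9: [0↦7, 1↦2, 2↦6, 3↦7, 4↦4, 5↦7, 6↦4, 7↦5, 8↦9, 9↦4, 10↦0]  zeros at y ∈ {10}
  x = 10: [0↦9, 1↦7, 2↦10, 3↦6, 4↦5, 5↦6, 6↦8, 7↦10, 8↦0, 9↦10, 10↦6]  zeros at y ∈ {8}
Collecting zeros: affine points = {(0, 7), (1, 0), (1, 6), (1, 10), (3, 7), (5, 4), (6, 5), (6, 7), (6, 10), (8, 3), (8, 8), (8, 9), (9, 10), (10, 8)}.
Total count |C(F_11)_aff| = 14.


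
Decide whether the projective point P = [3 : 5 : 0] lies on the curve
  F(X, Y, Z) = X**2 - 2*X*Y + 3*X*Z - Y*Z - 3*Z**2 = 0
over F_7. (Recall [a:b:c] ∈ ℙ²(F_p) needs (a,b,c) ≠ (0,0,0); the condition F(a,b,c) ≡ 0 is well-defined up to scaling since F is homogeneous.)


F(3,5,0) ≡ 0 (mod 7); P is on the curve.

Evaluate F(3, 5, 0) term-by-term (mod 7).
  X**2 ↦ 1·9·1·1 = 9
  -2*X*Y ↦ -2·3·5·1 = -30
  3*X*Z ↦ 3·3·1·0 = 0
  -Y*Z ↦ -1·1·5·0 = 0
  -3*Z**2 ↦ -3·1·1·0 = 0
Sum: F(3, 5, 0) = (9) + (-30) + (0) + (0) + (0) = -21.
Reducing mod 7: -21 ≡ 0 (mod 7).
Since F(a, b, c) ≡ 0 (mod 7), P lies on the curve.


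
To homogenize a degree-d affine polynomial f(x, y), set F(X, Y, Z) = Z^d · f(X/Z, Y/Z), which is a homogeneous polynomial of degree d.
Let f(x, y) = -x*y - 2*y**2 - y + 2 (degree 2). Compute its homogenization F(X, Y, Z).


F(X, Y, Z) = -X*Y - 2*Y**2 - Y*Z + 2*Z**2

deg(f) = 2.
Substitute x = X/Z, y = Y/Z into f, then multiply by Z^2.
  monomial -1·x^1·y^1 ↦ -1·X^1·Y^1·Z^0.
  monomial -2·x^0·y^2 ↦ -2·X^0·Y^2·Z^0.
  monomial -1·x^0·y^1 ↦ -1·X^0·Y^1·Z^1.
  monomial 2·x^0·y^0 ↦ 2·X^0·Y^0·Z^2.
Collecting: F(X, Y, Z) = -X*Y - 2*Y**2 - Y*Z + 2*Z**2.


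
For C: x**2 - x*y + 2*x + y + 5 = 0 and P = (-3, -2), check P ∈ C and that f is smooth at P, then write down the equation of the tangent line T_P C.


Tangent line at P: -2*x + 4*y + 2 = 0.

Step 1: f(-3, -2) = 0, so P lies on C.
Step 2: partial derivatives
  f_x(x, y) = 2*x - y + 2, f_y(x, y) = 1 - x.
  f_x(P) = -2, f_y(P) = 4 (gradient nonzero, so P is smooth).
Step 3: tangent line at P: -2·(x − -3) + 4·(y − -2) = 0.
Expanding: -2*x + 4*y + 2 = 0.


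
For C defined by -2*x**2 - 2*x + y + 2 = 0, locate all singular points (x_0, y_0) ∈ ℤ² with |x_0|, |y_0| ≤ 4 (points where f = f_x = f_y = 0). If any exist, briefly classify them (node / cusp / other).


No singular points in the scanned grid; C is smooth there.

Compute partial derivatives:
  f_x = -4*x - 2.
  f_y = 1.
f_y = 1 is a nonzero constant, so f_y never vanishes: no point (x, y) can satisfy f = f_x = f_y = 0. In particular no (x, y) ∈ {−4, ..., 4}² is singular; the curve is smooth.


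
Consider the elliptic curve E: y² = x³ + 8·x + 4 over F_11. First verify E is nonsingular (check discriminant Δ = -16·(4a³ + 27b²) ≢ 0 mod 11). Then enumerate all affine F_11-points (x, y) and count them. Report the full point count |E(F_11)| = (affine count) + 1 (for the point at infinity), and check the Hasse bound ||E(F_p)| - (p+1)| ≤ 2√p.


Affine points = {(0, 2), (0, 9), (3, 0), (4, 1), (4, 10), (5, 2), (5, 9), (6, 2), (6, 9)}; affine count = 9; |E(F_11)| = 10.

Discriminant check: Δ ∝ 4a³ + 27b² = 4·8³ + 27·4² = 4·512 + 27·16 ≡ 5 (mod 11). Nonzero ⇒ E is nonsingular.
For each x ∈ F_11, compute rhs = x³ + 8·x + 4 mod 11, then count y ∈ F_11 with y² ≡ rhs.
  x = 0: rhs = 4, matching y values: 2, 9 (2 points).
  x = 1: rhs = 2, matching y values: none (0 points).
  x = 2: rhs = 6, matching y values: none (0 points).
  x = 3: rhs = 0, matching y values: 0 (1 points).
  x = 4: rhs = 1, matching y values: 1, 10 (2 points).
  x = 5: rhs = 4, matching y values: 2, 9 (2 points).
  x = 6: rhs = 4, matching y values: 2, 9 (2 points).
  x = 7: rhs = 7, matching y values: none (0 points).
  x = 8: rhs = 8, matching y values: none (0 points).
  x = 9: rhs = 2, matching y values: none (0 points).
  x = 10: rhs = 6, matching y values: none (0 points).
Total affine count: 9.
Full point count |E(F_11)| = 9 + 1 = 10.
Hasse bound: |10 − (11+1)| = |-2| = 2 ≤ 2√11 ≈ 6.6332 ✓.


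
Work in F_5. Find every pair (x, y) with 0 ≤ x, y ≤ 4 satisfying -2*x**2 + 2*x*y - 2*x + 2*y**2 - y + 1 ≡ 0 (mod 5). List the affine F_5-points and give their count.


Affine F_5-points: {(1, 1), (3, 2), (3, 3), (4, 1), (4, 3)}; count = 5.

For each of the 25 pairs (x, y) ∈ F_5², evaluate f(x, y) mod 5. Record the zeros.
  x = 0: [0↦1, 1↦2, 2↦2, 3↦1, 4↦4]  zeros at y ∈ ∅
  x = 1: [0↦2, 1↦0, 2↦2, 3↦3, 4↦3]  zeros at y ∈ {1}
  x = 2: [0↦4, 1↦4, 2↦3, 3↦1, 4↦3]  zeros at y ∈ ∅
  x = 3: [0↦2, 1↦4, 2↦0, 3↦0, 4↦4]  zeros at y ∈ {2, 3}
  x = 4: [0↦1, 1↦0, 2↦3, 3↦0, 4↦1]  zeros at y ∈ {1, 3}
Collecting zeros: affine points = {(1, 1), (3, 2), (3, 3), (4, 1), (4, 3)}.
Total count |C(F_5)_aff| = 5.


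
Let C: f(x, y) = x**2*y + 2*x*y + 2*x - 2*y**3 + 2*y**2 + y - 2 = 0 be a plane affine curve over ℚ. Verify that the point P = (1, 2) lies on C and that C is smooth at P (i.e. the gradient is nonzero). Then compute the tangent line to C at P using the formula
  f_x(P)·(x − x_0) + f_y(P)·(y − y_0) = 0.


Tangent line at P: 10*x - 12*y + 14 = 0.

Step 1: f(1, 2) = 0, so P lies on C.
Step 2: partial derivatives
  f_x(x, y) = 2*x*y + 2*y + 2, f_y(x, y) = x**2 + 2*x - 6*y**2 + 4*y + 1.
  f_x(P) = 10, f_y(P) = -12 (gradient nonzero, so P is smooth).
Step 3: tangent line at P: 10·(x − 1) + -12·(y − 2) = 0.
Expanding: 10*x - 12*y + 14 = 0.


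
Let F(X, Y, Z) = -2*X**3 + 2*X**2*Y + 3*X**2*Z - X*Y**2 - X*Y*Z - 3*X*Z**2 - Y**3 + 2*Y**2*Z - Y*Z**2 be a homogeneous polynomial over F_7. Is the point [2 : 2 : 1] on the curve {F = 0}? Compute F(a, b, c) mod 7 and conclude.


F(2,2,1) ≡ 6 (mod 7); P is NOT on the curve.

Evaluate F(2, 2, 1) term-by-term (mod 7).
  -2*X**3 ↦ -2·8·1·1 = -16
  2*X**2*Y ↦ 2·4·2·1 = 16
  3*X**2*Z ↦ 3·4·1·1 = 12
  -X*Y**2 ↦ -1·2·4·1 = -8
  -X*Y*Z ↦ -1·2·2·1 = -4
  -3*X*Z**2 ↦ -3·2·1·1 = -6
  -Y**3 ↦ -1·1·8·1 = -8
  2*Y**2*Z ↦ 2·1·4·1 = 8
  -Y*Z**2 ↦ -1·1·2·1 = -2
Sum: F(2, 2, 1) = (-16) + (16) + (12) + (-8) + (-4) + (-6) + (-8) + (8) + (-2) = -8.
Reducing mod 7: -8 ≡ 6 (mod 7).
Since F(a, b, c) ≡ 6 ≠ 0 (mod 7), P does NOT lie on the curve.


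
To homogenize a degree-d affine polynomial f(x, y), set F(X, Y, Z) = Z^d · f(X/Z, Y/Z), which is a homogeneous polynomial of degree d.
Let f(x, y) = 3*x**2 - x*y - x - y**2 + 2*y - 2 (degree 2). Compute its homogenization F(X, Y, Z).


F(X, Y, Z) = 3*X**2 - X*Y - X*Z - Y**2 + 2*Y*Z - 2*Z**2

deg(f) = 2.
Substitute x = X/Z, y = Y/Z into f, then multiply by Z^2.
  monomial 3·x^2·y^0 ↦ 3·X^2·Y^0·Z^0.
  monomial -1·x^1·y^1 ↦ -1·X^1·Y^1·Z^0.
  monomial -1·x^1·y^0 ↦ -1·X^1·Y^0·Z^1.
  monomial -1·x^0·y^2 ↦ -1·X^0·Y^2·Z^0.
  monomial 2·x^0·y^1 ↦ 2·X^0·Y^1·Z^1.
  monomial -2·x^0·y^0 ↦ -2·X^0·Y^0·Z^2.
Collecting: F(X, Y, Z) = 3*X**2 - X*Y - X*Z - Y**2 + 2*Y*Z - 2*Z**2.


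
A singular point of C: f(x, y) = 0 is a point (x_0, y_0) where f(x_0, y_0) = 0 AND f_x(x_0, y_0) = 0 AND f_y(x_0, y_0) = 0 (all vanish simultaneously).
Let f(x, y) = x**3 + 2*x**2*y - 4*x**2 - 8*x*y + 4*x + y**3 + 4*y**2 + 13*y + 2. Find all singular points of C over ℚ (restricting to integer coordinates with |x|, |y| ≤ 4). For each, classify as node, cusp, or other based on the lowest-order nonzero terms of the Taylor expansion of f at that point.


Singular points: {(2, -1)}; classification: cusp.

Compute partial derivatives:
  f_x = 3*x**2 + 4*x*y - 8*x - 8*y + 4.
  f_y = 2*x**2 - 8*x + 3*y**2 + 8*y + 13.
Scan x_0 ∈ {−4, ..., 4}. For each x_0, f_y(x_0, y) is a polynomial in y; find its integer roots y ∈ {−4, ..., 4}, then test f_x and f at those candidates.
  x = -4: f_y(-4, y) = 3*y**2 + 8*y + 77; no integer root y with |y| ≤ 4.
  x = -3: f_y(-3, y) = 3*y**2 + 8*y + 55; no integer root y with |y| ≤ 4.
  x = -2: f_y(-2, y) = 3*y**2 + 8*y + 37; no integer root y with |y| ≤ 4.
  x = -1: f_y(-1, y) = 3*y**2 + 8*y + 23; no integer root y with |y| ≤ 4.
  x = 0: f_y(0, y) = 3*y**2 + 8*y + 13; no integer root y with |y| ≤ 4.
  x = 1: f_y(1, y) = 3*y**2 + 8*y + 7; no integer root y with |y| ≤ 4.
  x = 2: f_y(2, y) = 3*y**2 + 8*y + 5; vanishes at y ∈ {-1}. (2, -1): f_x = 0, f = 0 — SINGULAR.
  x = 3: f_y(3, y) = 3*y**2 + 8*y + 7; no integer root y with |y| ≤ 4.
  x = 4: f_y(4, y) = 3*y**2 + 8*y + 13; no integer root y with |y| ≤ 4.
Only singular point on the grid: (2, -1).
Classify: substitute x = 2 + u, y = -1 + v and expand: f = u**3 + 2*u**2*v + v**3 + v**2.
No constant or linear terms (consistent with a singular point). Quadratic part: v**2. Cubic part: u**3 + 2*u**2*v + v**3.
The quadratic part v**2 is a perfect square, so there is a single (double) tangent line v = 0, i.e. y = -1. Restricting the cubic part to that line (v = 0) leaves u**3 ≠ 0, so f is not divisible by v and the branch is v² ≈ -u**3 to lowest order — this is a cusp.
Classification: cusp.


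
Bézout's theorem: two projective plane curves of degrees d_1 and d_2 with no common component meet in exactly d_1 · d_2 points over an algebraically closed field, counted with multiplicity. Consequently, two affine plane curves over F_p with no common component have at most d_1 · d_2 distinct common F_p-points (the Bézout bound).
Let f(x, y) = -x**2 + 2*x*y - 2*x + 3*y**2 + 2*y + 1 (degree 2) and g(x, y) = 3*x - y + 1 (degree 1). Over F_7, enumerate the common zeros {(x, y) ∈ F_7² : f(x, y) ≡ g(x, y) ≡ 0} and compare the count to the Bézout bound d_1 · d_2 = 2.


Common zeros: {(2, 0), (6, 5)}; count = 2; Bézout bound = 2.

deg(f) = 2, deg(g) = 1, so Bézout bound = 2.
Scan x ∈ F_7. For each x, list the y ∈ F_7 with f(x, y) ≡ 0 and those with g(x, y) ≡ 0 (mod 7); the common zeros in that column are the intersection.
  x = 0: f ≡ 0 at y ∈ ∅; g ≡ 0 at y ∈ {1}; common: ∅.
  x = 1: f ≡ 0 at y ∈ ∅; g ≡ 0 at y ∈ {4}; common: ∅.
  x = 2: f ≡ 0 at y ∈ {0, 5}; g ≡ 0 at y ∈ {0}; common: {0}.
  x = 3: f ≡ 0 at y ∈ {0, 2}; g ≡ 0 at y ∈ {3}; common: ∅.
  x = 4: f ≡ 0 at y ∈ ∅; g ≡ 0 at y ∈ {6}; common: ∅.
  x = 5: f ≡ 0 at y ∈ ∅; g ≡ 0 at y ∈ {2}; common: ∅.
  x = 6: f ≡ 0 at y ∈ {2, 5}; g ≡ 0 at y ∈ {5}; common: {5}.
Collecting: common zeros = {(2, 0), (6, 5)}, so the count is 2.
Comparison with the Bézout bound: 2 ≤ 2 = deg(f)·deg(g), as expected for curves with no common component (the bound is attained).
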